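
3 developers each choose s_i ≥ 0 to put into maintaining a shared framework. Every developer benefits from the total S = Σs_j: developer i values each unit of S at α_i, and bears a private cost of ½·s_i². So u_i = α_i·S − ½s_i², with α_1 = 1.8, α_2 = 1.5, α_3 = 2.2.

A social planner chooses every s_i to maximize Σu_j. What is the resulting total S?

16.5

Planner FOC: ∂(Σu_j)/∂s_i = (Σα_j) − s_i = 0, so s_i^SO = Σα_j = 5.5 for every i; S^SO = 16.5.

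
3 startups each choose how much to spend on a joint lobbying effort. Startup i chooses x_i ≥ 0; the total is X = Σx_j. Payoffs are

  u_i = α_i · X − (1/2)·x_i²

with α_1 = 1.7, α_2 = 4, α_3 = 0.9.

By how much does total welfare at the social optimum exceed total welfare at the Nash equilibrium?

Startup i's FOC: ∂u_i/∂x_i = α_i − x_i = 0, so x_i* = α_i.
NE contributions = (1.7, 4, 0.9); X = 6.6.
W^NE = (Σα)·X − ½Σα_i² = 6.6² − ½·19.7 = 33.71.
Planner sets x_i = Σα_j = 6.6 for every i, so X^SO = 3·6.6 = 19.8.
W^SO = (Σα)·X^SO − ½·3·(Σα)² = (3/2)·6.6² = 65.34.
Deadweight loss = W^SO − W^NE = 31.63.

31.63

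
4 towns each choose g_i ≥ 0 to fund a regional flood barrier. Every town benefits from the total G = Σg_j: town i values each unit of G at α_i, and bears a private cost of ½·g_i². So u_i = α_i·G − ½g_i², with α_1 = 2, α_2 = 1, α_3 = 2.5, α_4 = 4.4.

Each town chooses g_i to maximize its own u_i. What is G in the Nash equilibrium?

Town i's FOC: ∂u_i/∂g_i = α_i − g_i = 0, so g_i* = α_i.
NE contributions = (2, 1, 2.5, 4.4); G = 9.9.

9.9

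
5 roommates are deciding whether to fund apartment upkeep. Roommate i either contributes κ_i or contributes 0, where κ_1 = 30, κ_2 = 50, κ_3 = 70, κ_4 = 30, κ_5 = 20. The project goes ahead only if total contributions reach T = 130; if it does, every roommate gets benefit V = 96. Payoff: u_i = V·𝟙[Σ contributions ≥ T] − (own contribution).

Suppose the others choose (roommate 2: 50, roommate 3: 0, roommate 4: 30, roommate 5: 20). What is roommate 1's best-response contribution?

Others' total = 100. Contributing 30 brings total to 130 ≥ 130: gain V − κ_1 = 66.
Best response: 30.

30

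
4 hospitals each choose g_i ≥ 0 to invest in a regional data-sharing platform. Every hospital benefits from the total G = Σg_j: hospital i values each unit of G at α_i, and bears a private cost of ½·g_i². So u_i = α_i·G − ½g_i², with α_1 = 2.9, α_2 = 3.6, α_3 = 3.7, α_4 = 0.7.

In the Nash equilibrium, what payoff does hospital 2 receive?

Hospital i's FOC: ∂u_i/∂g_i = α_i − g_i = 0, so g_i* = α_i.
NE contributions = (2.9, 3.6, 3.7, 0.7); G = 10.9.
u_2 = α_2·G − ½·(g_2)² = 3.6·10.9 − ½·3.6² = 32.76.

32.76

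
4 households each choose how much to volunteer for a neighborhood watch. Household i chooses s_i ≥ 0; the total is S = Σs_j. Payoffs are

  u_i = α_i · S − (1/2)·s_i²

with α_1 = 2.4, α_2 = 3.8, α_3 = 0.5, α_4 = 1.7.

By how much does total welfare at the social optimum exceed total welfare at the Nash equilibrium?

82.23

Household i's FOC: ∂u_i/∂s_i = α_i − s_i = 0, so s_i* = α_i.
NE contributions = (2.4, 3.8, 0.5, 1.7); S = 8.4.
W^NE = (Σα)·S − ½Σα_i² = 8.4² − ½·23.34 = 58.89.
Planner sets s_i = Σα_j = 8.4 for every i, so S^SO = 4·8.4 = 33.6.
W^SO = (Σα)·S^SO − ½·4·(Σα)² = (4/2)·8.4² = 141.12.
Deadweight loss = W^SO − W^NE = 82.23.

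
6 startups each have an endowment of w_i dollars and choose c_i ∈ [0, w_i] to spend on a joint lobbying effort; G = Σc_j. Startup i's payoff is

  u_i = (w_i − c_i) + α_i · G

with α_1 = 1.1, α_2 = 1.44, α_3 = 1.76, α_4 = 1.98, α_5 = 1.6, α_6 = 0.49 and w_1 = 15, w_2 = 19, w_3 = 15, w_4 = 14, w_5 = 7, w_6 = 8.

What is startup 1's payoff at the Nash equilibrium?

77

∂u_i/∂c_i = α_i − 1, so startup i contributes w_i if α_i > 1, else 0.
α_i > 1 for i ∈ {1, 2, 3, 4, 5}; NE contributions (15, 19, 15, 14, 7, 0), G = 70.
u_1 = (15 − 15) + 1.1·70 = 77.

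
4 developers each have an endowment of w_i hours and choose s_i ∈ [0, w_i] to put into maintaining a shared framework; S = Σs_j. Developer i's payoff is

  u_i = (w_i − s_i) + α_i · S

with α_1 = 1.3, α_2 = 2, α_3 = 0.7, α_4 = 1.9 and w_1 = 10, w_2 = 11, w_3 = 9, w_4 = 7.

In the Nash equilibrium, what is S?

∂u_i/∂s_i = α_i − 1, so developer i contributes w_i if α_i > 1, else 0.
α_i > 1 for i ∈ {1, 2, 4}; NE contributions (10, 11, 0, 7), S = 28.

28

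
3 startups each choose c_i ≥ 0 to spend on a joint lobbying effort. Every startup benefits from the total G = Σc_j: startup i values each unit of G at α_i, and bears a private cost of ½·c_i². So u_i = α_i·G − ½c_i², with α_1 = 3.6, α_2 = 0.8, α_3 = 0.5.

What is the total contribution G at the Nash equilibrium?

Startup i's FOC: ∂u_i/∂c_i = α_i − c_i = 0, so c_i* = α_i.
NE contributions = (3.6, 0.8, 0.5); G = 4.9.

4.9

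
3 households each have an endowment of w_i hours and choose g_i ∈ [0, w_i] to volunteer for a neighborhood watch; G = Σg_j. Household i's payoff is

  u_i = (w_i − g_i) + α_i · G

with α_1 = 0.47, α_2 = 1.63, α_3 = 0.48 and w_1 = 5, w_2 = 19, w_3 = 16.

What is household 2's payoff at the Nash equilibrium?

∂u_i/∂g_i = α_i − 1, so household i contributes w_i if α_i > 1, else 0.
α_i > 1 for i ∈ {2}; NE contributions (0, 19, 0), G = 19.
u_2 = (19 − 19) + 1.63·19 = 30.97.

30.97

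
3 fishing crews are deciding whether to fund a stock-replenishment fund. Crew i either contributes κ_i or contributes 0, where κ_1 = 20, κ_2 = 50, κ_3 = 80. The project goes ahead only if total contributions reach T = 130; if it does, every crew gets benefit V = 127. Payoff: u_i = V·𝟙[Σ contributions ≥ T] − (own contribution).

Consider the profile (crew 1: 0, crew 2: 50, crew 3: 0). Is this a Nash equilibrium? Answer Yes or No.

Total = 50 < 130: not provided.
Crew 1 (pledges 0, payoff 0): pledging 20 → total 70, payoff -20. No gain.
Crew 2 (pledges 50, payoff -50): dropping to 0 → total 0, payoff 0. Profitable deviation.

No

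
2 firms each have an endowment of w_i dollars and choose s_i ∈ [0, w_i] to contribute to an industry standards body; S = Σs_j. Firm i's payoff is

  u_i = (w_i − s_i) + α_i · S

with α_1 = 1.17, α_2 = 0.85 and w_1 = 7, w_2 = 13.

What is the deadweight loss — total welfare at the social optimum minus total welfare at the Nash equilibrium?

∂u_i/∂s_i = α_i − 1, so firm i contributes w_i if α_i > 1, else 0.
α_i > 1 for i ∈ {1}; NE contributions (7, 0), S = 7.
W^NE = Σw_i − S^NE + (Σα_i)·S^NE = 20 + 1.02·7 = 27.14.
Planner: ∂(Σu_j)/∂s_i = Σα_j − 1 = 1.02 > 0, so everyone contributes w_i; S^SO = 20, W^SO = 20 + 1.02·20 = 40.4.
Deadweight loss = 13.26.

13.26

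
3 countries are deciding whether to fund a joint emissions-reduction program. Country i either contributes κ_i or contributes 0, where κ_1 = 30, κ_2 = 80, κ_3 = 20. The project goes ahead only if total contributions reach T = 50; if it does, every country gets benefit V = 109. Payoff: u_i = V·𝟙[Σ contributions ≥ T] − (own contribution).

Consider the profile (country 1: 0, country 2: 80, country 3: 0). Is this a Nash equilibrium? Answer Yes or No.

Yes

Total = 80 ≥ 50: provided.
Country 1 (pledges 0, payoff 109): pledging 30 → total 110, payoff 79. No gain.
Country 2 (pledges 80, payoff 29): dropping to 0 → total 0, payoff 0. No gain.
Country 3 (pledges 0, payoff 109): pledging 20 → total 100, payoff 89. No gain.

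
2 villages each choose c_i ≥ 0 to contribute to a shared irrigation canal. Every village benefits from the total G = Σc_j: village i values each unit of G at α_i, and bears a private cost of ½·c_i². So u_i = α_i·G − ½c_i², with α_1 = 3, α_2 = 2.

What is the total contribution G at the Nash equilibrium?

Village i's FOC: ∂u_i/∂c_i = α_i − c_i = 0, so c_i* = α_i.
NE contributions = (3, 2); G = 5.

5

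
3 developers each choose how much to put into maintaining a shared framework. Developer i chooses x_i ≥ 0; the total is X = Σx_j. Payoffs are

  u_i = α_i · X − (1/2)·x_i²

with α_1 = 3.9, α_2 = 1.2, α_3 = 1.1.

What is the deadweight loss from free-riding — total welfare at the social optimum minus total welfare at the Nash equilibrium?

Developer i's FOC: ∂u_i/∂x_i = α_i − x_i = 0, so x_i* = α_i.
NE contributions = (3.9, 1.2, 1.1); X = 6.2.
W^NE = (Σα)·X − ½Σα_i² = 6.2² − ½·17.86 = 29.51.
Planner sets x_i = Σα_j = 6.2 for every i, so X^SO = 3·6.2 = 18.6.
W^SO = (Σα)·X^SO − ½·3·(Σα)² = (3/2)·6.2² = 57.66.
Deadweight loss = W^SO − W^NE = 28.15.

28.15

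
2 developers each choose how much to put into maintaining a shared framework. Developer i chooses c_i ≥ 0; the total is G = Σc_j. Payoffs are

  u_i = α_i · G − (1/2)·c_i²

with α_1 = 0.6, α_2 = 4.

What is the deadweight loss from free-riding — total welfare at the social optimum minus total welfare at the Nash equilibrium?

8.18

Developer i's FOC: ∂u_i/∂c_i = α_i − c_i = 0, so c_i* = α_i.
NE contributions = (0.6, 4); G = 4.6.
W^NE = (Σα)·G − ½Σα_i² = 4.6² − ½·16.36 = 12.98.
Planner sets c_i = Σα_j = 4.6 for every i, so G^SO = 2·4.6 = 9.2.
W^SO = (Σα)·G^SO − ½·2·(Σα)² = (2/2)·4.6² = 21.16.
Deadweight loss = W^SO − W^NE = 8.18.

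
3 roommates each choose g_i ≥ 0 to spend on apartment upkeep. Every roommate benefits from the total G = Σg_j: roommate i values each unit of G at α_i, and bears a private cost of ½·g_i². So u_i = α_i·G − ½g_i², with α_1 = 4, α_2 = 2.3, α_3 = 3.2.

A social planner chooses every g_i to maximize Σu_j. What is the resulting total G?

28.5

Planner FOC: ∂(Σu_j)/∂g_i = (Σα_j) − g_i = 0, so g_i^SO = Σα_j = 9.5 for every i; G^SO = 28.5.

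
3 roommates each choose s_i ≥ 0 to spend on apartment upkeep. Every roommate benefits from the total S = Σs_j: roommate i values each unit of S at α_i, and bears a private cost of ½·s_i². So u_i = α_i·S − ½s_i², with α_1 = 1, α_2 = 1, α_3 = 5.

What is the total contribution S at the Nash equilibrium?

7

Roommate i's FOC: ∂u_i/∂s_i = α_i − s_i = 0, so s_i* = α_i.
NE contributions = (1, 1, 5); S = 7.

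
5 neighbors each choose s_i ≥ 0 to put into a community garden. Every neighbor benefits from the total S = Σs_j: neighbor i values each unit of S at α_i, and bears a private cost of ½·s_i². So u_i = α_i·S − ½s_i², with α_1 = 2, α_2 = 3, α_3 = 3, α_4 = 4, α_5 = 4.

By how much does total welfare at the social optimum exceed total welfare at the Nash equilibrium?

411

Neighbor i's FOC: ∂u_i/∂s_i = α_i − s_i = 0, so s_i* = α_i.
NE contributions = (2, 3, 3, 4, 4); S = 16.
W^NE = (Σα)·S − ½Σα_i² = 16² − ½·54 = 229.
Planner sets s_i = Σα_j = 16 for every i, so S^SO = 5·16 = 80.
W^SO = (Σα)·S^SO − ½·5·(Σα)² = (5/2)·16² = 640.
Deadweight loss = W^SO − W^NE = 411.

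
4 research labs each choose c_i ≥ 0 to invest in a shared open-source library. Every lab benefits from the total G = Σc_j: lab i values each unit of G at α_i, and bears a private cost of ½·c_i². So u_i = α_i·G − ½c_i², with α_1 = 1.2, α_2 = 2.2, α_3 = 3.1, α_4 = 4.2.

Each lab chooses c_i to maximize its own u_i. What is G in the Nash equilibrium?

10.7

Lab i's FOC: ∂u_i/∂c_i = α_i − c_i = 0, so c_i* = α_i.
NE contributions = (1.2, 2.2, 3.1, 4.2); G = 10.7.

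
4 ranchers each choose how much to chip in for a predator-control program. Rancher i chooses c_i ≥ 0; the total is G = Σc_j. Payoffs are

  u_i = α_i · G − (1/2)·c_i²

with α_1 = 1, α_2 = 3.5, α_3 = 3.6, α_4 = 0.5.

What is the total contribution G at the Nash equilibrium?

8.6

Rancher i's FOC: ∂u_i/∂c_i = α_i − c_i = 0, so c_i* = α_i.
NE contributions = (1, 3.5, 3.6, 0.5); G = 8.6.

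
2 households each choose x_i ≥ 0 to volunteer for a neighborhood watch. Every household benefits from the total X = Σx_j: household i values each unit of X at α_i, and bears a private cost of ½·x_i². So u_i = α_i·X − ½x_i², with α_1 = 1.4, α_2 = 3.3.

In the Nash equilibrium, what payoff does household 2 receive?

10.065

Household i's FOC: ∂u_i/∂x_i = α_i − x_i = 0, so x_i* = α_i.
NE contributions = (1.4, 3.3); X = 4.7.
u_2 = α_2·X − ½·(x_2)² = 3.3·4.7 − ½·3.3² = 10.065.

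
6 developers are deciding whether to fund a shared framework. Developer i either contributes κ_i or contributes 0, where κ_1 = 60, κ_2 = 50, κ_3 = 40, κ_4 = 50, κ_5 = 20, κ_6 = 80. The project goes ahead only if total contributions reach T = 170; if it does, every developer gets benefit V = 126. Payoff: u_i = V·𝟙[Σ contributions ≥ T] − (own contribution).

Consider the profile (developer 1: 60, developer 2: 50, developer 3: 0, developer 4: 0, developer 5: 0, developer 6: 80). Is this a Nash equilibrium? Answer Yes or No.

Yes

Total = 190 ≥ 170: provided.
Developer 1 (pledges 60, payoff 66): dropping to 0 → total 130, payoff 0. No gain.
Developer 2 (pledges 50, payoff 76): dropping to 0 → total 140, payoff 0. No gain.
Developer 3 (pledges 0, payoff 126): pledging 40 → total 230, payoff 86. No gain.
Developer 4 (pledges 0, payoff 126): pledging 50 → total 240, payoff 76. No gain.
Developer 5 (pledges 0, payoff 126): pledging 20 → total 210, payoff 106. No gain.
Developer 6 (pledges 80, payoff 46): dropping to 0 → total 110, payoff 0. No gain.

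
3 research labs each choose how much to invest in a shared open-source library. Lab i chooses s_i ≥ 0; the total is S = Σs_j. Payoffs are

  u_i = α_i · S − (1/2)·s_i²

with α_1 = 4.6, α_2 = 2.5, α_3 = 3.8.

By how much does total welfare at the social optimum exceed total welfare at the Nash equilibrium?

80.33

Lab i's FOC: ∂u_i/∂s_i = α_i − s_i = 0, so s_i* = α_i.
NE contributions = (4.6, 2.5, 3.8); S = 10.9.
W^NE = (Σα)·S − ½Σα_i² = 10.9² − ½·41.85 = 97.885.
Planner sets s_i = Σα_j = 10.9 for every i, so S^SO = 3·10.9 = 32.7.
W^SO = (Σα)·S^SO − ½·3·(Σα)² = (3/2)·10.9² = 178.215.
Deadweight loss = W^SO − W^NE = 80.33.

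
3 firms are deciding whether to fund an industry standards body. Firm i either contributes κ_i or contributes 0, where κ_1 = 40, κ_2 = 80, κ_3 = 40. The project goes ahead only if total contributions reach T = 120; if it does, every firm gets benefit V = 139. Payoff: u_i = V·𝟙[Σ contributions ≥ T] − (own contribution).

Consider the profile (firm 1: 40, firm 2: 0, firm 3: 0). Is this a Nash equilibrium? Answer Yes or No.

No

Total = 40 < 120: not provided.
Firm 1 (pledges 40, payoff -40): dropping to 0 → total 0, payoff 0. Profitable deviation.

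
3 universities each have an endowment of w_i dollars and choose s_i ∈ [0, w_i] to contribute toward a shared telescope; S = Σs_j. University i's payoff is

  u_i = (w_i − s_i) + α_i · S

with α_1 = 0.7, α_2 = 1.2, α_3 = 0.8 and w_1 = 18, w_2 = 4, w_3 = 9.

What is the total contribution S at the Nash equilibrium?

4

∂u_i/∂s_i = α_i − 1, so university i contributes w_i if α_i > 1, else 0.
α_i > 1 for i ∈ {2}; NE contributions (0, 4, 0), S = 4.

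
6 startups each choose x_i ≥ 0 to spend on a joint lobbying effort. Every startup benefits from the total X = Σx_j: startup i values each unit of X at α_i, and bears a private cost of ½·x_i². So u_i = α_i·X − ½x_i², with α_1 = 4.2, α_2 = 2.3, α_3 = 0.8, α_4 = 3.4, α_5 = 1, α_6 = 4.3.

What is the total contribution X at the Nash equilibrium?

16

Startup i's FOC: ∂u_i/∂x_i = α_i − x_i = 0, so x_i* = α_i.
NE contributions = (4.2, 2.3, 0.8, 3.4, 1, 4.3); X = 16.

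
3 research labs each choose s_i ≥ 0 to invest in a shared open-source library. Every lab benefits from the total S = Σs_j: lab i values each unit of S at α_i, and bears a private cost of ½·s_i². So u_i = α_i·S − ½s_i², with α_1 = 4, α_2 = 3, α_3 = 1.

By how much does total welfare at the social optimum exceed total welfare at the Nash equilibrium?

Lab i's FOC: ∂u_i/∂s_i = α_i − s_i = 0, so s_i* = α_i.
NE contributions = (4, 3, 1); S = 8.
W^NE = (Σα)·S − ½Σα_i² = 8² − ½·26 = 51.
Planner sets s_i = Σα_j = 8 for every i, so S^SO = 3·8 = 24.
W^SO = (Σα)·S^SO − ½·3·(Σα)² = (3/2)·8² = 96.
Deadweight loss = W^SO − W^NE = 45.

45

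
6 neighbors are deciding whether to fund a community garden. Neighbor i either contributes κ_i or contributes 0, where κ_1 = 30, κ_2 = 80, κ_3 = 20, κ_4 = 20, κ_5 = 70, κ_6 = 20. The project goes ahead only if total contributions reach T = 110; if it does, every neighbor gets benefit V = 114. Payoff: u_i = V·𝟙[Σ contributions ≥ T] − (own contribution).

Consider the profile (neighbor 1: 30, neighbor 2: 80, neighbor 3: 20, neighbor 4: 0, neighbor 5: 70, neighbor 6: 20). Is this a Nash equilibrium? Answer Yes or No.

No

Total = 220 ≥ 110: provided.
Neighbor 1 (pledges 30, payoff 84): dropping to 0 → total 190, payoff 114. Profitable deviation.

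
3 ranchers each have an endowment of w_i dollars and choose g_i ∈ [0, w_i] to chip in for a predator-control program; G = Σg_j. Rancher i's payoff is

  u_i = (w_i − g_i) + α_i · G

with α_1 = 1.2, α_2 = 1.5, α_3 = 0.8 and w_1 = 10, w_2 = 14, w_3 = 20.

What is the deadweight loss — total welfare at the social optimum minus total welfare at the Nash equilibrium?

50

∂u_i/∂g_i = α_i − 1, so rancher i contributes w_i if α_i > 1, else 0.
α_i > 1 for i ∈ {1, 2}; NE contributions (10, 14, 0), G = 24.
W^NE = Σw_i − G^NE + (Σα_i)·G^NE = 44 + 2.5·24 = 104.
Planner: ∂(Σu_j)/∂g_i = Σα_j − 1 = 2.5 > 0, so everyone contributes w_i; G^SO = 44, W^SO = 44 + 2.5·44 = 154.
Deadweight loss = 50.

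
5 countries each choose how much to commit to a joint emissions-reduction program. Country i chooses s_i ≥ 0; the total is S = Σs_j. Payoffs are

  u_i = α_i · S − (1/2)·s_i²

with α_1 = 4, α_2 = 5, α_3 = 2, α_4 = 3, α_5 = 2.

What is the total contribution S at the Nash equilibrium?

Country i's FOC: ∂u_i/∂s_i = α_i − s_i = 0, so s_i* = α_i.
NE contributions = (4, 5, 2, 3, 2); S = 16.

16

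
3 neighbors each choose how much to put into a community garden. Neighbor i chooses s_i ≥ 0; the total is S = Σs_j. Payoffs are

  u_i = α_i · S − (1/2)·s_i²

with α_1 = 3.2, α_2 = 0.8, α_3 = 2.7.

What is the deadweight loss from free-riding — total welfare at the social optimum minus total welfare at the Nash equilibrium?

31.53

Neighbor i's FOC: ∂u_i/∂s_i = α_i − s_i = 0, so s_i* = α_i.
NE contributions = (3.2, 0.8, 2.7); S = 6.7.
W^NE = (Σα)·S − ½Σα_i² = 6.7² − ½·18.17 = 35.805.
Planner sets s_i = Σα_j = 6.7 for every i, so S^SO = 3·6.7 = 20.1.
W^SO = (Σα)·S^SO − ½·3·(Σα)² = (3/2)·6.7² = 67.335.
Deadweight loss = W^SO − W^NE = 31.53.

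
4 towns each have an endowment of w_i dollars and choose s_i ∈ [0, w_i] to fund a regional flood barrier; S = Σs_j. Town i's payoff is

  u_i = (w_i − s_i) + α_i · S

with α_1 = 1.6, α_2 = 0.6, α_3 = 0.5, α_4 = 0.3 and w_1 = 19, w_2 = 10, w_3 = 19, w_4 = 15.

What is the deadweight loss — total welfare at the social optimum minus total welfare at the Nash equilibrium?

88

∂u_i/∂s_i = α_i − 1, so town i contributes w_i if α_i > 1, else 0.
α_i > 1 for i ∈ {1}; NE contributions (19, 0, 0, 0), S = 19.
W^NE = Σw_i − S^NE + (Σα_i)·S^NE = 63 + 2·19 = 101.
Planner: ∂(Σu_j)/∂s_i = Σα_j − 1 = 2 > 0, so everyone contributes w_i; S^SO = 63, W^SO = 63 + 2·63 = 189.
Deadweight loss = 88.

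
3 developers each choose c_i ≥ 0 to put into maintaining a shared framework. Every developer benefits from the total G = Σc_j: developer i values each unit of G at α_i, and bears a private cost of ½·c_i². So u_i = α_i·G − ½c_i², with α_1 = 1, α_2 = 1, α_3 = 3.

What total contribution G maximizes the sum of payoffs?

Planner FOC: ∂(Σu_j)/∂c_i = (Σα_j) − c_i = 0, so c_i^SO = Σα_j = 5 for every i; G^SO = 15.

15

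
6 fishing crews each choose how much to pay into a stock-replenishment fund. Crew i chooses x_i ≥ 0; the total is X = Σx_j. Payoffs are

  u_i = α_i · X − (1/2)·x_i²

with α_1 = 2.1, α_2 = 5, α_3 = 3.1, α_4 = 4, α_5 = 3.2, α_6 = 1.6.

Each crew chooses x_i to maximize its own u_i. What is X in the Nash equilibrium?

19

Crew i's FOC: ∂u_i/∂x_i = α_i − x_i = 0, so x_i* = α_i.
NE contributions = (2.1, 5, 3.1, 4, 3.2, 1.6); X = 19.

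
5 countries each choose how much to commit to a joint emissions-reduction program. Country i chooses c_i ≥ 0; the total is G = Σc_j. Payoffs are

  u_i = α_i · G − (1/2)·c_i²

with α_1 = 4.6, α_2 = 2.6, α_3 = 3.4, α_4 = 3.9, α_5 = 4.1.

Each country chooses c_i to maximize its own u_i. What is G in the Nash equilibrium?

18.6

Country i's FOC: ∂u_i/∂c_i = α_i − c_i = 0, so c_i* = α_i.
NE contributions = (4.6, 2.6, 3.4, 3.9, 4.1); G = 18.6.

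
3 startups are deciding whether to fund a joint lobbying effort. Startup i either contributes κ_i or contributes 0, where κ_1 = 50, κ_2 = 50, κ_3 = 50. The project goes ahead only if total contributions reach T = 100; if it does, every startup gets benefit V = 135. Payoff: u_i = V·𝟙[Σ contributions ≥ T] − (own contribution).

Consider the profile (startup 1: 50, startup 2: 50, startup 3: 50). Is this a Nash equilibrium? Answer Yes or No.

No

Total = 150 ≥ 100: provided.
Startup 1 (pledges 50, payoff 85): dropping to 0 → total 100, payoff 135. Profitable deviation.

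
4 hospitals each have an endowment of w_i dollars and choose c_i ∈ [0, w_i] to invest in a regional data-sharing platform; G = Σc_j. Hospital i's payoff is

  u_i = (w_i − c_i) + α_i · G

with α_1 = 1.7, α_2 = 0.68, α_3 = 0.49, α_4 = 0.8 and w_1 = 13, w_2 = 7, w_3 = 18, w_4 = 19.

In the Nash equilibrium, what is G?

13

∂u_i/∂c_i = α_i − 1, so hospital i contributes w_i if α_i > 1, else 0.
α_i > 1 for i ∈ {1}; NE contributions (13, 0, 0, 0), G = 13.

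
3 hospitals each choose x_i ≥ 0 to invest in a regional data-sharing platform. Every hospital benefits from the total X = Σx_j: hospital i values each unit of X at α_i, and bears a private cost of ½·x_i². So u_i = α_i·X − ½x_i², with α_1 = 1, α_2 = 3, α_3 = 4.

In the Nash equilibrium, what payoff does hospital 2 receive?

19.5

Hospital i's FOC: ∂u_i/∂x_i = α_i − x_i = 0, so x_i* = α_i.
NE contributions = (1, 3, 4); X = 8.
u_2 = α_2·X − ½·(x_2)² = 3·8 − ½·3² = 19.5.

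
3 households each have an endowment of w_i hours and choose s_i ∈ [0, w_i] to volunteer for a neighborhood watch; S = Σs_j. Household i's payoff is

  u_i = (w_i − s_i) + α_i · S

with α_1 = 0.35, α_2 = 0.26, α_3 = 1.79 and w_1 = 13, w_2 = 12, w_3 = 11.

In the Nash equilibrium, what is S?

11

∂u_i/∂s_i = α_i − 1, so household i contributes w_i if α_i > 1, else 0.
α_i > 1 for i ∈ {3}; NE contributions (0, 0, 11), S = 11.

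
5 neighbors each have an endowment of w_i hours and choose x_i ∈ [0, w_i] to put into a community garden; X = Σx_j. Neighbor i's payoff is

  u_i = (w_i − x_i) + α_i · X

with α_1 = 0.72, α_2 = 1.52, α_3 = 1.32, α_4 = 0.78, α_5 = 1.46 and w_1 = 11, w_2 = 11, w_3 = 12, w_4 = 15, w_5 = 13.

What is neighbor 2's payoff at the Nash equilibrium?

54.72

∂u_i/∂x_i = α_i − 1, so neighbor i contributes w_i if α_i > 1, else 0.
α_i > 1 for i ∈ {2, 3, 5}; NE contributions (0, 11, 12, 0, 13), X = 36.
u_2 = (11 − 11) + 1.52·36 = 54.72.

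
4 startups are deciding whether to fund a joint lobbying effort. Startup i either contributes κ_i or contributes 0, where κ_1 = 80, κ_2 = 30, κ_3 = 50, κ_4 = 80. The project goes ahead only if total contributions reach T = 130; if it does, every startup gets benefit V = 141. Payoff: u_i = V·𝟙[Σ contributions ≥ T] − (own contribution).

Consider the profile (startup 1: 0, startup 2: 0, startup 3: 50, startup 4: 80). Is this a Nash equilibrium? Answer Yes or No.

Total = 130 ≥ 130: provided.
Startup 1 (pledges 0, payoff 141): pledging 80 → total 210, payoff 61. No gain.
Startup 2 (pledges 0, payoff 141): pledging 30 → total 160, payoff 111. No gain.
Startup 3 (pledges 50, payoff 91): dropping to 0 → total 80, payoff 0. No gain.
Startup 4 (pledges 80, payoff 61): dropping to 0 → total 50, payoff 0. No gain.

Yes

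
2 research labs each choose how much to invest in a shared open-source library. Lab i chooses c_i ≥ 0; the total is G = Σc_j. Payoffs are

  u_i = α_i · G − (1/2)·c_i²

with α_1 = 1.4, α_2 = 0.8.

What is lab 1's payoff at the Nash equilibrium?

2.1

Lab i's FOC: ∂u_i/∂c_i = α_i − c_i = 0, so c_i* = α_i.
NE contributions = (1.4, 0.8); G = 2.2.
u_1 = α_1·G − ½·(c_1)² = 1.4·2.2 − ½·1.4² = 2.1.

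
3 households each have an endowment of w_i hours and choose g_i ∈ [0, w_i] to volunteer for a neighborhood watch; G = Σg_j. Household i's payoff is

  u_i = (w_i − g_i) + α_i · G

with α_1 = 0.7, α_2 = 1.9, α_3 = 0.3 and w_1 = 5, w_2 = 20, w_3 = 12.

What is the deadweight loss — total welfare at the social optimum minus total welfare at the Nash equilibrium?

32.3

∂u_i/∂g_i = α_i − 1, so household i contributes w_i if α_i > 1, else 0.
α_i > 1 for i ∈ {2}; NE contributions (0, 20, 0), G = 20.
W^NE = Σw_i − G^NE + (Σα_i)·G^NE = 37 + 1.9·20 = 75.
Planner: ∂(Σu_j)/∂g_i = Σα_j − 1 = 1.9 > 0, so everyone contributes w_i; G^SO = 37, W^SO = 37 + 1.9·37 = 107.3.
Deadweight loss = 32.3.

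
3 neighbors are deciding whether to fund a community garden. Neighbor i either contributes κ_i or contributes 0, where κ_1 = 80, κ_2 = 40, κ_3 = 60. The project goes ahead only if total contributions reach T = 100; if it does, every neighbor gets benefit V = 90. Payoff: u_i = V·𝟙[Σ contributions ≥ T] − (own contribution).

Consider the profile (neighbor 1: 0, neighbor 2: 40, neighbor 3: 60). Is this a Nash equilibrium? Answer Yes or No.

Total = 100 ≥ 100: provided.
Neighbor 1 (pledges 0, payoff 90): pledging 80 → total 180, payoff 10. No gain.
Neighbor 2 (pledges 40, payoff 50): dropping to 0 → total 60, payoff 0. No gain.
Neighbor 3 (pledges 60, payoff 30): dropping to 0 → total 40, payoff 0. No gain.

Yes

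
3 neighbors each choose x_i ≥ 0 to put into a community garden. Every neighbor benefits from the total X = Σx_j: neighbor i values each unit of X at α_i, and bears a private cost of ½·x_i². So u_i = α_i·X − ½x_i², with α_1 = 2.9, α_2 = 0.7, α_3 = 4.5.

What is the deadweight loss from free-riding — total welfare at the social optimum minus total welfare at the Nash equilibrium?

Neighbor i's FOC: ∂u_i/∂x_i = α_i − x_i = 0, so x_i* = α_i.
NE contributions = (2.9, 0.7, 4.5); X = 8.1.
W^NE = (Σα)·X − ½Σα_i² = 8.1² − ½·29.15 = 51.035.
Planner sets x_i = Σα_j = 8.1 for every i, so X^SO = 3·8.1 = 24.3.
W^SO = (Σα)·X^SO − ½·3·(Σα)² = (3/2)·8.1² = 98.415.
Deadweight loss = W^SO − W^NE = 47.38.

47.38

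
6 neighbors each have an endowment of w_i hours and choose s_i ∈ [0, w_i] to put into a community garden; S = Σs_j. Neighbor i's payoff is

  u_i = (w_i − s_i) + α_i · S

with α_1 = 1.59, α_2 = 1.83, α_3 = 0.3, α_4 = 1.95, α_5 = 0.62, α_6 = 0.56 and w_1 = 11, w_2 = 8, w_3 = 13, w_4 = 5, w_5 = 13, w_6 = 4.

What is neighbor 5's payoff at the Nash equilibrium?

∂u_i/∂s_i = α_i − 1, so neighbor i contributes w_i if α_i > 1, else 0.
α_i > 1 for i ∈ {1, 2, 4}; NE contributions (11, 8, 0, 5, 0, 0), S = 24.
u_5 = (13 − 0) + 0.62·24 = 27.88.

27.88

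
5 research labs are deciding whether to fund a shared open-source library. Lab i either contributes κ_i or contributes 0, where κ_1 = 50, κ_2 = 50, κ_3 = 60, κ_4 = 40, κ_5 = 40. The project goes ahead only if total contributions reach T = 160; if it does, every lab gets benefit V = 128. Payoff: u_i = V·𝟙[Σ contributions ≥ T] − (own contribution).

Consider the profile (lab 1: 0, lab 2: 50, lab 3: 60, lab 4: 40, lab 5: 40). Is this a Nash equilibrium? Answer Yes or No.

Yes

Total = 190 ≥ 160: provided.
Lab 1 (pledges 0, payoff 128): pledging 50 → total 240, payoff 78. No gain.
Lab 2 (pledges 50, payoff 78): dropping to 0 → total 140, payoff 0. No gain.
Lab 3 (pledges 60, payoff 68): dropping to 0 → total 130, payoff 0. No gain.
Lab 4 (pledges 40, payoff 88): dropping to 0 → total 150, payoff 0. No gain.
Lab 5 (pledges 40, payoff 88): dropping to 0 → total 150, payoff 0. No gain.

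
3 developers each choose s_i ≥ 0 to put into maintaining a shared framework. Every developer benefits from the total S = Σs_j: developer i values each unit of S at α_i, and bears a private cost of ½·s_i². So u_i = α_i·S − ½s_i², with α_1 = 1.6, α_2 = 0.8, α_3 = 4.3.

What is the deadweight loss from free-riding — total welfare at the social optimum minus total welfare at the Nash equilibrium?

33.29

Developer i's FOC: ∂u_i/∂s_i = α_i − s_i = 0, so s_i* = α_i.
NE contributions = (1.6, 0.8, 4.3); S = 6.7.
W^NE = (Σα)·S − ½Σα_i² = 6.7² − ½·21.69 = 34.045.
Planner sets s_i = Σα_j = 6.7 for every i, so S^SO = 3·6.7 = 20.1.
W^SO = (Σα)·S^SO − ½·3·(Σα)² = (3/2)·6.7² = 67.335.
Deadweight loss = W^SO − W^NE = 33.29.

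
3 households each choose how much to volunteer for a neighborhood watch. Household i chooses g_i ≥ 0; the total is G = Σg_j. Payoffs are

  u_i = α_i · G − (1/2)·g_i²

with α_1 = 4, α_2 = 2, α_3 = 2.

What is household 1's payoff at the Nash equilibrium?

Household i's FOC: ∂u_i/∂g_i = α_i − g_i = 0, so g_i* = α_i.
NE contributions = (4, 2, 2); G = 8.
u_1 = α_1·G − ½·(g_1)² = 4·8 − ½·4² = 24.

24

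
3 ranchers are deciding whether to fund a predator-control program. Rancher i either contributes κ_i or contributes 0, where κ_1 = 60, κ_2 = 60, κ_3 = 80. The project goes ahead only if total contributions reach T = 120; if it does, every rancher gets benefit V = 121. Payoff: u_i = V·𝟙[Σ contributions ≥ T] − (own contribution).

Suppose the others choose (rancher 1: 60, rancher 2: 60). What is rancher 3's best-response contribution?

Others' total = 120 ≥ 120; contributing adds cost 80 for no extra benefit.
Best response: 0.

0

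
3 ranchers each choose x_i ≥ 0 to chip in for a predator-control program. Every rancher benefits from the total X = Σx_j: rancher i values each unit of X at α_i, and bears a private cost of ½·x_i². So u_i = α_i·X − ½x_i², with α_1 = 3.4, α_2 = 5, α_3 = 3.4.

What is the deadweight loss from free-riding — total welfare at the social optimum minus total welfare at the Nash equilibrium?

Rancher i's FOC: ∂u_i/∂x_i = α_i − x_i = 0, so x_i* = α_i.
NE contributions = (3.4, 5, 3.4); X = 11.8.
W^NE = (Σα)·X − ½Σα_i² = 11.8² − ½·48.12 = 115.18.
Planner sets x_i = Σα_j = 11.8 for every i, so X^SO = 3·11.8 = 35.4.
W^SO = (Σα)·X^SO − ½·3·(Σα)² = (3/2)·11.8² = 208.86.
Deadweight loss = W^SO − W^NE = 93.68.

93.68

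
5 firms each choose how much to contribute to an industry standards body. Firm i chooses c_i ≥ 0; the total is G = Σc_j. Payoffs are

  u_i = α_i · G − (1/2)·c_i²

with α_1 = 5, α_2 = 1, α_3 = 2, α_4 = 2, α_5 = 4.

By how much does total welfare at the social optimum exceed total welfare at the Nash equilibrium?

Firm i's FOC: ∂u_i/∂c_i = α_i − c_i = 0, so c_i* = α_i.
NE contributions = (5, 1, 2, 2, 4); G = 14.
W^NE = (Σα)·G − ½Σα_i² = 14² − ½·50 = 171.
Planner sets c_i = Σα_j = 14 for every i, so G^SO = 5·14 = 70.
W^SO = (Σα)·G^SO − ½·5·(Σα)² = (5/2)·14² = 490.
Deadweight loss = W^SO − W^NE = 319.

319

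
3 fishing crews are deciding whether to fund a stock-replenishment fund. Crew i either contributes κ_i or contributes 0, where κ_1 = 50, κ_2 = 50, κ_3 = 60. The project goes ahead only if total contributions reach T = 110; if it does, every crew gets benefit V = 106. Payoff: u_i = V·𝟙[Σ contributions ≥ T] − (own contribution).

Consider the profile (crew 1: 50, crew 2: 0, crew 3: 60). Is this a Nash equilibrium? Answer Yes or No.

Total = 110 ≥ 110: provided.
Crew 1 (pledges 50, payoff 56): dropping to 0 → total 60, payoff 0. No gain.
Crew 2 (pledges 0, payoff 106): pledging 50 → total 160, payoff 56. No gain.
Crew 3 (pledges 60, payoff 46): dropping to 0 → total 50, payoff 0. No gain.

Yes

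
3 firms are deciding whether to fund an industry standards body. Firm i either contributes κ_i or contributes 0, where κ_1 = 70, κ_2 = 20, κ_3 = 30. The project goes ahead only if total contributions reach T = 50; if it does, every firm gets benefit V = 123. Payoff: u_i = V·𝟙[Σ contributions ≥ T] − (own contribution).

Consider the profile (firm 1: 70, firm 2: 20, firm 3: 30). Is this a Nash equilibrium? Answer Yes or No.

Total = 120 ≥ 50: provided.
Firm 1 (pledges 70, payoff 53): dropping to 0 → total 50, payoff 123. Profitable deviation.

No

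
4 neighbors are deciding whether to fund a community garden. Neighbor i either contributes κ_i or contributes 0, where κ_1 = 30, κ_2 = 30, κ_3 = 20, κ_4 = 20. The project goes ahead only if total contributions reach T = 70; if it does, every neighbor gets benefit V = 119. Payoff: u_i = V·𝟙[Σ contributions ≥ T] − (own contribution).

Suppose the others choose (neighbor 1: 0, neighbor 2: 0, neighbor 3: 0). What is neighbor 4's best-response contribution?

Others' total = 0. Even contributing 20 gives 20 < 70: no benefit either way.
Best response: 0.

0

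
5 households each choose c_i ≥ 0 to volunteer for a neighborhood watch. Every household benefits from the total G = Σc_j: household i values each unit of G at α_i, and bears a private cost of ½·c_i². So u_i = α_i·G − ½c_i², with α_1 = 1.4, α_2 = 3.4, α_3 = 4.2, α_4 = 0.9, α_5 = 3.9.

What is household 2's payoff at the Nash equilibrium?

Household i's FOC: ∂u_i/∂c_i = α_i − c_i = 0, so c_i* = α_i.
NE contributions = (1.4, 3.4, 4.2, 0.9, 3.9); G = 13.8.
u_2 = α_2·G − ½·(c_2)² = 3.4·13.8 − ½·3.4² = 41.14.

41.14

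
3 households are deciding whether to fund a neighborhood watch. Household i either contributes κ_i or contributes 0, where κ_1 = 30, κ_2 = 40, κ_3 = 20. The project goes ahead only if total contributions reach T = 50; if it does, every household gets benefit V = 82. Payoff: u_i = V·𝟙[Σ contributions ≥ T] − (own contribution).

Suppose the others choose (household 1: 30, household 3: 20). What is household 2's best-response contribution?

Others' total = 50 ≥ 50; contributing adds cost 40 for no extra benefit.
Best response: 0.

0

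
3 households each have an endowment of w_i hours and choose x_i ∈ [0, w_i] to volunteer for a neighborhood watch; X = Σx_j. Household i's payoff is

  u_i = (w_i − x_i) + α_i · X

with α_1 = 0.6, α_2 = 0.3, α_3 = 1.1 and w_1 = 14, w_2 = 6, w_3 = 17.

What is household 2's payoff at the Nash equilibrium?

∂u_i/∂x_i = α_i − 1, so household i contributes w_i if α_i > 1, else 0.
α_i > 1 for i ∈ {3}; NE contributions (0, 0, 17), X = 17.
u_2 = (6 − 0) + 0.3·17 = 11.1.

11.1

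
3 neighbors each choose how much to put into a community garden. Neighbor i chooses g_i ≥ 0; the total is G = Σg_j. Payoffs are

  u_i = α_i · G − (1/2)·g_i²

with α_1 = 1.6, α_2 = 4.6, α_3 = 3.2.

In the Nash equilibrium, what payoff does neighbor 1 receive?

Neighbor i's FOC: ∂u_i/∂g_i = α_i − g_i = 0, so g_i* = α_i.
NE contributions = (1.6, 4.6, 3.2); G = 9.4.
u_1 = α_1·G − ½·(g_1)² = 1.6·9.4 − ½·1.6² = 13.76.

13.76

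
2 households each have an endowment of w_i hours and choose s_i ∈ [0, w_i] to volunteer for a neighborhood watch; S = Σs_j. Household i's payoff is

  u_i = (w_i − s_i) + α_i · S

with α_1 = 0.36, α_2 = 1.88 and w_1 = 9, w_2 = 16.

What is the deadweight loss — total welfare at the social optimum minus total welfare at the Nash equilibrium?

∂u_i/∂s_i = α_i − 1, so household i contributes w_i if α_i > 1, else 0.
α_i > 1 for i ∈ {2}; NE contributions (0, 16), S = 16.
W^NE = Σw_i − S^NE + (Σα_i)·S^NE = 25 + 1.24·16 = 44.84.
Planner: ∂(Σu_j)/∂s_i = Σα_j − 1 = 1.24 > 0, so everyone contributes w_i; S^SO = 25, W^SO = 25 + 1.24·25 = 56.
Deadweight loss = 11.16.

11.16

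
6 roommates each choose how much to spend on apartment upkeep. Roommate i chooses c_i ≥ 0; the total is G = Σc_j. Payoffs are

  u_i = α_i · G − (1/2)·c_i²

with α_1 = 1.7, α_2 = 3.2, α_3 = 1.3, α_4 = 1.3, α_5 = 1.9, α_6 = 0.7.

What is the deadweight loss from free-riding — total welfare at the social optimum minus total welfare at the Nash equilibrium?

Roommate i's FOC: ∂u_i/∂c_i = α_i − c_i = 0, so c_i* = α_i.
NE contributions = (1.7, 3.2, 1.3, 1.3, 1.9, 0.7); G = 10.1.
W^NE = (Σα)·G − ½Σα_i² = 10.1² − ½·20.61 = 91.705.
Planner sets c_i = Σα_j = 10.1 for every i, so G^SO = 6·10.1 = 60.6.
W^SO = (Σα)·G^SO − ½·6·(Σα)² = (6/2)·10.1² = 306.03.
Deadweight loss = W^SO − W^NE = 214.325.

214.325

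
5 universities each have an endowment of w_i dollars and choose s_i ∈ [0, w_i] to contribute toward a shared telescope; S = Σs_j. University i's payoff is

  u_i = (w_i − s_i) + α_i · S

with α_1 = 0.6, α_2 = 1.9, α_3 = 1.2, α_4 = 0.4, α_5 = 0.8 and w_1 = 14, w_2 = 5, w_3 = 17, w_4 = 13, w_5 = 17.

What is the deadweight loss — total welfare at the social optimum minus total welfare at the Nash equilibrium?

∂u_i/∂s_i = α_i − 1, so university i contributes w_i if α_i > 1, else 0.
α_i > 1 for i ∈ {2, 3}; NE contributions (0, 5, 17, 0, 0), S = 22.
W^NE = Σw_i − S^NE + (Σα_i)·S^NE = 66 + 3.9·22 = 151.8.
Planner: ∂(Σu_j)/∂s_i = Σα_j − 1 = 3.9 > 0, so everyone contributes w_i; S^SO = 66, W^SO = 66 + 3.9·66 = 323.4.
Deadweight loss = 171.6.

171.6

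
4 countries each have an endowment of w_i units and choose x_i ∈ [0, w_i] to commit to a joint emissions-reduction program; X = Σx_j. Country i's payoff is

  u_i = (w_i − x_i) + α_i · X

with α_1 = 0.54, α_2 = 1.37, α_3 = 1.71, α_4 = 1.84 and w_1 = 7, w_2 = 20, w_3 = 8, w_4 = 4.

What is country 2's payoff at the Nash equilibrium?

∂u_i/∂x_i = α_i − 1, so country i contributes w_i if α_i > 1, else 0.
α_i > 1 for i ∈ {2, 3, 4}; NE contributions (0, 20, 8, 4), X = 32.
u_2 = (20 − 20) + 1.37·32 = 43.84.

43.84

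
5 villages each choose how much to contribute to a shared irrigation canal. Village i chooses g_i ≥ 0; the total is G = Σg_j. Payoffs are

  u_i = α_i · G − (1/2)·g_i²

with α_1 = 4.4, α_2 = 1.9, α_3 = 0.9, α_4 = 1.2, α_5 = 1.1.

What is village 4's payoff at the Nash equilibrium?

Village i's FOC: ∂u_i/∂g_i = α_i − g_i = 0, so g_i* = α_i.
NE contributions = (4.4, 1.9, 0.9, 1.2, 1.1); G = 9.5.
u_4 = α_4·G − ½·(g_4)² = 1.2·9.5 − ½·1.2² = 10.68.

10.68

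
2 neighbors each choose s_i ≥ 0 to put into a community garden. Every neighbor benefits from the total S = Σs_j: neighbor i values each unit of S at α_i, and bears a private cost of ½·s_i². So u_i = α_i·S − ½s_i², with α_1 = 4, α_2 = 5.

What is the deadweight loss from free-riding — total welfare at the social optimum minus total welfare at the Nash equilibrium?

Neighbor i's FOC: ∂u_i/∂s_i = α_i − s_i = 0, so s_i* = α_i.
NE contributions = (4, 5); S = 9.
W^NE = (Σα)·S − ½Σα_i² = 9² − ½·41 = 60.5.
Planner sets s_i = Σα_j = 9 for every i, so S^SO = 2·9 = 18.
W^SO = (Σα)·S^SO − ½·2·(Σα)² = (2/2)·9² = 81.
Deadweight loss = W^SO − W^NE = 20.5.

20.5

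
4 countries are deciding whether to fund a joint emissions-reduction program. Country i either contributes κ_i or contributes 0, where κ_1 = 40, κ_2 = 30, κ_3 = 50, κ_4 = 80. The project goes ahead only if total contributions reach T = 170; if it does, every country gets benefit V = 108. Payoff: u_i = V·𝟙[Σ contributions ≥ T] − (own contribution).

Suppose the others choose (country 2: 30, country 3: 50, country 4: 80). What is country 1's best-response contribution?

40

Others' total = 160. Contributing 40 brings total to 200 ≥ 170: gain V − κ_1 = 68.
Best response: 40.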